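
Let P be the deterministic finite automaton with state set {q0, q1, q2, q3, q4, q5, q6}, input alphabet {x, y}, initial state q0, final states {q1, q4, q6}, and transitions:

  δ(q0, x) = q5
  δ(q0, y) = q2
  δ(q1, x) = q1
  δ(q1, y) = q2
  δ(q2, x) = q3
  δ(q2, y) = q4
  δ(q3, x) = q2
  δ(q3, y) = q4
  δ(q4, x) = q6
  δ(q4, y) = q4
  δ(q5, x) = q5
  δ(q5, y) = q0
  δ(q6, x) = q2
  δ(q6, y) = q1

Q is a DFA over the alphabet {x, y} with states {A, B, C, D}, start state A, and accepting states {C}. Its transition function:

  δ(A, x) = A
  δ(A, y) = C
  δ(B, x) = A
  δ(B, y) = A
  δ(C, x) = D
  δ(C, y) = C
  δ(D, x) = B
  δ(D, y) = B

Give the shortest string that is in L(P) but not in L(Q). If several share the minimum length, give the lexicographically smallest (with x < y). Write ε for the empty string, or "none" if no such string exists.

The string yxy is accepted by P but not by Q.
No shorter string lies in the difference, and yxy is the lexicographically first length-3 string in L(P) \ L(Q).

yxy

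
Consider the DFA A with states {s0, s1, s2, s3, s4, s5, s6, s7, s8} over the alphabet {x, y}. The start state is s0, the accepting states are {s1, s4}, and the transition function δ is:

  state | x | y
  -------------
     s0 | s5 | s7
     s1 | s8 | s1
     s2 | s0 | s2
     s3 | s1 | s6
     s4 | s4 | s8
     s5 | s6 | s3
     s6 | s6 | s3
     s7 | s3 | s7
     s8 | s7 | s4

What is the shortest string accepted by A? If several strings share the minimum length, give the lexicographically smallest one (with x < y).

xyx

A breadth-first search from s0 reaches an accepting state first via the path s0 → s5 → s3 → s1 on input xyx.
No string of length < 3 is accepted (BFS exhausts all shorter strings without reaching an accepting state), and xyx is the lexicographically least accepting string of length 3.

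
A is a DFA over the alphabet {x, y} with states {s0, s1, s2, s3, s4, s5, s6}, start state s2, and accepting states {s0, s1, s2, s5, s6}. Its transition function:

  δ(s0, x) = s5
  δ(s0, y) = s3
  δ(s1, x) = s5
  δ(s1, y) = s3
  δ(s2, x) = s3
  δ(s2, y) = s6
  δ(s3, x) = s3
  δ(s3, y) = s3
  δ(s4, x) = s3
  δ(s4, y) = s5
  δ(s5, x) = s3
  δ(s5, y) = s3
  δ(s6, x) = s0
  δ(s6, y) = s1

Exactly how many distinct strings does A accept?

The useful subgraph on states {s0, s1, s2, s5, s6} is acyclic, so L(A) is finite; the longest accepting path visits 4 useful states, giving maximum string length 3.
Counting accepting paths from s2 by length: 1 of length 0, 1 of length 1, 2 of length 2, 2 of length 3. Total 6.

6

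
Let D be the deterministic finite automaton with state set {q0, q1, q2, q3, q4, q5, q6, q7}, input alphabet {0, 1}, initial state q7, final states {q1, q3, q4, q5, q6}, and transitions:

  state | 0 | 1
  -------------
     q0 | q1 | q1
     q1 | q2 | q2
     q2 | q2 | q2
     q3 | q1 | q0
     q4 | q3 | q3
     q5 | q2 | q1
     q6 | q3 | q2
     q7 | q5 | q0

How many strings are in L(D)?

4

The useful subgraph on states {q0, q1, q5, q7} is acyclic, so L(D) is finite; the longest accepting path visits 3 useful states, giving maximum string length 2.
Counting accepting paths from q7 by length: 1 of length 1, 3 of length 2. Total 4.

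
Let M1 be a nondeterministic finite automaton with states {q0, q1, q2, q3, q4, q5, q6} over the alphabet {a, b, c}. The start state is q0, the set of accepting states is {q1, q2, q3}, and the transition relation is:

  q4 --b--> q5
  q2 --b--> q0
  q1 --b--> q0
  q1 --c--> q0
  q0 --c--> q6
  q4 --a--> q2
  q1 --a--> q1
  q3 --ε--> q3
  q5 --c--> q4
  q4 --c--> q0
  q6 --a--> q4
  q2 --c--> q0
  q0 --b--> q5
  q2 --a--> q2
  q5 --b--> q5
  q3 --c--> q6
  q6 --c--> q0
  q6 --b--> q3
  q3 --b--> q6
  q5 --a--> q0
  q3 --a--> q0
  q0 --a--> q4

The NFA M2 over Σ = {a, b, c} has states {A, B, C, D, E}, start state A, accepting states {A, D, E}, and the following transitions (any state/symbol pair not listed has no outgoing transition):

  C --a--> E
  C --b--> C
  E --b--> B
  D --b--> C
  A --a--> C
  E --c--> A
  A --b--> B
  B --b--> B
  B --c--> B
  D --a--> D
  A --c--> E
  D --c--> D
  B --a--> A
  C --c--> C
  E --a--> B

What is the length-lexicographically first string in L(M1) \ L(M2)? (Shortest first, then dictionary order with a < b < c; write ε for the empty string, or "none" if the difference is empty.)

The string cb is accepted by M1 but not by M2.
No shorter string lies in the difference, and cb is the lexicographically first length-2 string in L(M1) \ L(M2).

cb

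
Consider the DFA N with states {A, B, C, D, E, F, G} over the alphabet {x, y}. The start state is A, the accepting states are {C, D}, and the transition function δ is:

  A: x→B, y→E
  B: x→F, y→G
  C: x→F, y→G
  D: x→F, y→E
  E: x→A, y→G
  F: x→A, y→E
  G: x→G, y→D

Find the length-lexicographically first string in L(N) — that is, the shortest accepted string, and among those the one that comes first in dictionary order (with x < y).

xyy

A breadth-first search from A reaches an accepting state first via the path A → B → G → D on input xyy.
No string of length < 3 is accepted (BFS exhausts all shorter strings without reaching an accepting state), and xyy is the lexicographically least accepting string of length 3.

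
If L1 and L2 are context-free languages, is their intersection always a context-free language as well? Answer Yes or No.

No

{aⁿbⁿcᵐ : m,n≥0} and {aᵐbⁿcⁿ : m,n≥0} are both context-free, but their intersection {aⁿbⁿcⁿ : n≥0} is not (pumping lemma).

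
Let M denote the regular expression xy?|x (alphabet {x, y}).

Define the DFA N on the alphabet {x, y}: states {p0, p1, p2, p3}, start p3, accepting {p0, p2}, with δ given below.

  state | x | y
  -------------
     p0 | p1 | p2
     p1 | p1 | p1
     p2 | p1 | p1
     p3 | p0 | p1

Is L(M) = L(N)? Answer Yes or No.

Converting the expression M to a DFA (subset construction, then merging equivalent states) gives the minimal DFA with states {m0, m1, m2, m3}, start state m0, accepting states {m1, m3} and transitions m0: x→m1, y→m2; m1: x→m2, y→m3; m2: x→m2, y→m2; m3: x→m2, y→m2.
Exploring the product automaton M × N from the start pair (m0, p3), following both machines on each input symbol, reaches 4 state pairs: (m0, p3), (m1, p0), (m2, p1), (m3, p2).
M accepts in {m1, m3} and N accepts in {p0, p2}. In every reachable pair the two components are either both accepting — (m1, p0), (m3, p2) — or both non-accepting, so no string is accepted by exactly one of the machines: L(M) \ L(N) and L(N) \ L(M) are both empty.
Hence every string is accepted by M iff it is accepted by N, and the two languages coincide.

Yes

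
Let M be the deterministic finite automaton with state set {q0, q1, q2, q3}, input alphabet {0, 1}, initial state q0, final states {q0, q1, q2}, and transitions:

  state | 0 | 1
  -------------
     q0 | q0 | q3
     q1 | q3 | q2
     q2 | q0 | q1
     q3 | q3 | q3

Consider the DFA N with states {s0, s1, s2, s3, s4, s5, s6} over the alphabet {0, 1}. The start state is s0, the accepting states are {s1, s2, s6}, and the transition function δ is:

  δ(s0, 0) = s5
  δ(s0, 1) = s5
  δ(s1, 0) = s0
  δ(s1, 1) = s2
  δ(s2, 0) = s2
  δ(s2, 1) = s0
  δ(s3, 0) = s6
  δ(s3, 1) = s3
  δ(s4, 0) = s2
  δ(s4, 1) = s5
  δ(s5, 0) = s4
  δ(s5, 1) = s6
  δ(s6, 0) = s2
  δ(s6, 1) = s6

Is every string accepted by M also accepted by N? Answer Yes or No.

No

The empty string ε is in L(M) but not in L(N).
So L(M) ⊄ L(N).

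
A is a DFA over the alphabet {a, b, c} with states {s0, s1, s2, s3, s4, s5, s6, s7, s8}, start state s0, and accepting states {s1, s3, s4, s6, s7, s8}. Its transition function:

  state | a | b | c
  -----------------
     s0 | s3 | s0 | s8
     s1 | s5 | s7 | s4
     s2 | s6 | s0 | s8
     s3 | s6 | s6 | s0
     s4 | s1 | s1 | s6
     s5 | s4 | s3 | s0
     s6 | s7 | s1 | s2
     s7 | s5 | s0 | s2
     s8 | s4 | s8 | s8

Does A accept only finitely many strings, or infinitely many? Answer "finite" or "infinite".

infinite

State s0 is reachable from the start and can reach an accepting state, and it lies on the cycle s0 → s0.
Traversing that cycle any number of times yields accepted strings of unbounded length, so the language is infinite.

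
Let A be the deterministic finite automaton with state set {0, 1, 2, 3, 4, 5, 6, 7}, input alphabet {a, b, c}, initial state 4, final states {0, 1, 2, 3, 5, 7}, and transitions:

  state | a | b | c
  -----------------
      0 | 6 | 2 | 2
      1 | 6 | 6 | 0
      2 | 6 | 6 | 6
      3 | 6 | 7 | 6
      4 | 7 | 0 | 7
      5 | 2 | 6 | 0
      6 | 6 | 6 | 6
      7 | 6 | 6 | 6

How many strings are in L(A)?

5

The useful subgraph on states {0, 2, 4, 7} is acyclic, so L(A) is finite; the longest accepting path visits 3 useful states, giving maximum string length 2.
Counting accepting paths from 4 by length: 3 of length 1, 2 of length 2. Total 5.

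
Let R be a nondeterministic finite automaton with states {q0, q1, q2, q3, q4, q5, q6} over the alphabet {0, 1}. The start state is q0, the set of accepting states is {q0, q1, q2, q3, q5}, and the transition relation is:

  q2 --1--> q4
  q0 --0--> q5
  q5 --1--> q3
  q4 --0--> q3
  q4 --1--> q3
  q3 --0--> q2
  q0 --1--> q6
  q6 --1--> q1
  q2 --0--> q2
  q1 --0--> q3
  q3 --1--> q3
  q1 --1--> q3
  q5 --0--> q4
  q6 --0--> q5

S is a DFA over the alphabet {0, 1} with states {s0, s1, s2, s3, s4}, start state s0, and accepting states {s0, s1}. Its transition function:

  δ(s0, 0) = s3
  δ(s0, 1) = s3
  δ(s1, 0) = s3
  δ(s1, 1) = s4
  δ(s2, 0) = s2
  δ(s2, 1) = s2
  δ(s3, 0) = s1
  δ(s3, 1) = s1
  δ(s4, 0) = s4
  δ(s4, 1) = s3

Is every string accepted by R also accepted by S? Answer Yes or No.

No

The string 0 is in L(R) but not in L(S).
So L(R) ⊄ L(S).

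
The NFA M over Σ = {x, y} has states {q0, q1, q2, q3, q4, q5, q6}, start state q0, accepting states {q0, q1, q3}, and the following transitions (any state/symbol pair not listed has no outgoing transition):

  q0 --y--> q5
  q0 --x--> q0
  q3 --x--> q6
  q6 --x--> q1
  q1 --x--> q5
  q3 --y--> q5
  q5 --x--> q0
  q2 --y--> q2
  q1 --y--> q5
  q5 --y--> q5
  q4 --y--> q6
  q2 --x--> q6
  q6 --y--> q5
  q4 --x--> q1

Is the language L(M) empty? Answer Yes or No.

No

The empty string ε is accepted: the run q0 ends in the accepting state q0.
Since at least one string is accepted, L(M) is not empty.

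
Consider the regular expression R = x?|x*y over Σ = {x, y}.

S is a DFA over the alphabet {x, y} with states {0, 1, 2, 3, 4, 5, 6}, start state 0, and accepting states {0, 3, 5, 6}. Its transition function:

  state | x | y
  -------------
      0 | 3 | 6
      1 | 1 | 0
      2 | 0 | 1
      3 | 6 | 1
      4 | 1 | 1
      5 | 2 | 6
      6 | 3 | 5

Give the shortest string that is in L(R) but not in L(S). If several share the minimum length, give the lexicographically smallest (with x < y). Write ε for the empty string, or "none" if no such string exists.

The string xy is accepted by R but not by S.
No shorter string lies in the difference, and xy is the lexicographically first length-2 string in L(R) \ L(S).

xy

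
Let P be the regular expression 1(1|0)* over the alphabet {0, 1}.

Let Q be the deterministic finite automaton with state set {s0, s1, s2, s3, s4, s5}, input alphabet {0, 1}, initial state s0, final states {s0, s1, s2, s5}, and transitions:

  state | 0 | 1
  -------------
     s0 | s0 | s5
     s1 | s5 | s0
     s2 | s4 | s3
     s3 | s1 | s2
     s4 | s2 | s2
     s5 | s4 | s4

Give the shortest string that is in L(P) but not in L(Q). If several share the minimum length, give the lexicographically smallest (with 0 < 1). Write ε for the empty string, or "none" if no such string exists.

The string 10 is accepted by P but not by Q.
No shorter string lies in the difference, and 10 is the lexicographically first length-2 string in L(P) \ L(Q).

10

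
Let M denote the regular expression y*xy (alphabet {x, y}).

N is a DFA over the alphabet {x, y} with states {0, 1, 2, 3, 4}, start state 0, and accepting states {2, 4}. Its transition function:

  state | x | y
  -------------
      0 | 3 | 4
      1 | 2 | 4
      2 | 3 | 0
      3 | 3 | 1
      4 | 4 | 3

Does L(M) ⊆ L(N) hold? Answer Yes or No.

The string xy is in L(M) but not in L(N).
So L(M) ⊄ L(N).

No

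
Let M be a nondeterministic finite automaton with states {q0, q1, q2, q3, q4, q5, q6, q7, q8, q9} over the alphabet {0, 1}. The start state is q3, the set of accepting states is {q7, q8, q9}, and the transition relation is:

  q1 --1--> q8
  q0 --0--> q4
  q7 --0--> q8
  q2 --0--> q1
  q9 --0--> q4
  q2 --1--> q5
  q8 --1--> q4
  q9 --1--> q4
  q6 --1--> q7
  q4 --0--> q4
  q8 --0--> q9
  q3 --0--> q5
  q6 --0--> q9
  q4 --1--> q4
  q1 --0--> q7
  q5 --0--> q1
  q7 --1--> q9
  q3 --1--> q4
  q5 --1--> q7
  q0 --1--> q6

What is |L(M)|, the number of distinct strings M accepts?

The useful subgraph on states {q1, q3, q5, q7, q8, q9} is acyclic, so L(M) is finite; the longest accepting path visits 6 useful states, giving maximum string length 5.
Counting accepting paths from q3 by length: 1 of length 2, 4 of length 3, 4 of length 4, 1 of length 5. Total 10.

10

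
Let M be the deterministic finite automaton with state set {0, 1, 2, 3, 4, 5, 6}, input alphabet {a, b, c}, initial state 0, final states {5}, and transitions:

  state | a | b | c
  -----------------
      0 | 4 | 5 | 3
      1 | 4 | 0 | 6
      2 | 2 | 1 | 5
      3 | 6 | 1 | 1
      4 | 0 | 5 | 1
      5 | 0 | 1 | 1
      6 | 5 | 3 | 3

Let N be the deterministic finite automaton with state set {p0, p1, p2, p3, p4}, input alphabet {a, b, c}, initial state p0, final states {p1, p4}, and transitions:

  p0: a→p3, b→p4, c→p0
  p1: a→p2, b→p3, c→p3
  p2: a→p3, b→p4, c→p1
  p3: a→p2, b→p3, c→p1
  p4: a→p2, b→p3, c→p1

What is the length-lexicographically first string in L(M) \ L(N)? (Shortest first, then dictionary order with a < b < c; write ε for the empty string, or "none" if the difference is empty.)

ab

The string ab is accepted by M but not by N.
No shorter string lies in the difference, and ab is the lexicographically first length-2 string in L(M) \ L(N).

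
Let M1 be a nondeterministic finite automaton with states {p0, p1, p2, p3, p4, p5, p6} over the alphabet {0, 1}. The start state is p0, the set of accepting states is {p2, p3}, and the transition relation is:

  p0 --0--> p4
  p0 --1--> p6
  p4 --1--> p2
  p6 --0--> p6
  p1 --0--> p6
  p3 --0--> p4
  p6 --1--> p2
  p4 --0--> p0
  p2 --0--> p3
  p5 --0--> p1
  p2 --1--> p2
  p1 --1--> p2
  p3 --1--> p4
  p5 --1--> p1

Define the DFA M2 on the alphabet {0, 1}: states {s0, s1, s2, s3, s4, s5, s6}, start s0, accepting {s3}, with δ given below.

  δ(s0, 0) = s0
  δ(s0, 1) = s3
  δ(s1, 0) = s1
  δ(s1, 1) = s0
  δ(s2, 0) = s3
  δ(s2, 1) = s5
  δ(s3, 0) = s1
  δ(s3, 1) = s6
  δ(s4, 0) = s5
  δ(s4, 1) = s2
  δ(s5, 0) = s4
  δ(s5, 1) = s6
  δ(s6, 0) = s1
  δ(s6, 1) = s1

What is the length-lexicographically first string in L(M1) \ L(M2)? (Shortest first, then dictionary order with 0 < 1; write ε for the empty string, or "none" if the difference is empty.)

The string 11 is accepted by M1 but not by M2.
No shorter string lies in the difference, and 11 is the lexicographically first length-2 string in L(M1) \ L(M2).

11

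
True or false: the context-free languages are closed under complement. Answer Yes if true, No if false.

No

CFLs are closed under union, so if they were also closed under complement they would be closed under intersection by De Morgan (L₁ ∩ L₂ is the complement of the union of the complements). But {aⁿbⁿcᵐ} ∩ {aᵐbⁿcⁿ} = {aⁿbⁿcⁿ} is not context-free although both operands are.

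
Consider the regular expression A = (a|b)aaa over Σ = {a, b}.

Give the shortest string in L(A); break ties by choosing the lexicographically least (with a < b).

aaaa

By inspection of the expression, no string of length less than 4 matches, and aaaa is the lexicographically first match of length 4.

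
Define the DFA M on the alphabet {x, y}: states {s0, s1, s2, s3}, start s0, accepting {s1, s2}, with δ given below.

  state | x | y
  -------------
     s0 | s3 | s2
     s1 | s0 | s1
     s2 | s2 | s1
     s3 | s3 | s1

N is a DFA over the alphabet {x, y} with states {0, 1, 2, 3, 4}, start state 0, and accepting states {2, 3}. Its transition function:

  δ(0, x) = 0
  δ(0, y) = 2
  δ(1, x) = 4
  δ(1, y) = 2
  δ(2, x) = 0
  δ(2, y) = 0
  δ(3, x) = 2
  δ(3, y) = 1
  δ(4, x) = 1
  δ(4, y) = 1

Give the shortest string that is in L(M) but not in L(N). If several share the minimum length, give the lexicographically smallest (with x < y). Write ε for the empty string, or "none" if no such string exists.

The string yx is accepted by M but not by N.
No shorter string lies in the difference, and yx is the lexicographically first length-2 string in L(M) \ L(N).

yx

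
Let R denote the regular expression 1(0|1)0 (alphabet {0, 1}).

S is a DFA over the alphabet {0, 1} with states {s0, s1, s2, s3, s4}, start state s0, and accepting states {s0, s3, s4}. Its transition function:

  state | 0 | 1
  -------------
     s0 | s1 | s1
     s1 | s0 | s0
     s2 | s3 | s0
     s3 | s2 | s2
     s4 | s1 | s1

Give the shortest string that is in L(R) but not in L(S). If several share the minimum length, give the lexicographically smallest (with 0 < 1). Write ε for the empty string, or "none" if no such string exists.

The string 100 is accepted by R but not by S.
No shorter string lies in the difference, and 100 is the lexicographically first length-3 string in L(R) \ L(S).

100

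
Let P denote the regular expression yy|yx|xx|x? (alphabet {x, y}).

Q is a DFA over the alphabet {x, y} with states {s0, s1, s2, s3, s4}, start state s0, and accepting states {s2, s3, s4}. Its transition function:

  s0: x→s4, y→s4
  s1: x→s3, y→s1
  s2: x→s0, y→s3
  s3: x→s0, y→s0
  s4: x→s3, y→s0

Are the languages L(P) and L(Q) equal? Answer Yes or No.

No

The empty string ε is accepted by P but rejected by Q.
So L(P) ≠ L(Q).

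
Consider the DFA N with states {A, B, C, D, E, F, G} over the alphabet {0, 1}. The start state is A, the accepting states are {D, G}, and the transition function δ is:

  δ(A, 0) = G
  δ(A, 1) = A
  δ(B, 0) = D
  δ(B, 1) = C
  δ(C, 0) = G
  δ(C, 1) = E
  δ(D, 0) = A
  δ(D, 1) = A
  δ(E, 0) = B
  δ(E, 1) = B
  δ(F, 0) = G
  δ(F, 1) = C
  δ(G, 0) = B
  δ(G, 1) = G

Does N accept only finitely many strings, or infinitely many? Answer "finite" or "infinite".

State A is reachable from the start and can reach an accepting state, and it lies on the cycle A → A.
Traversing that cycle any number of times yields accepted strings of unbounded length, so the language is infinite.

infinite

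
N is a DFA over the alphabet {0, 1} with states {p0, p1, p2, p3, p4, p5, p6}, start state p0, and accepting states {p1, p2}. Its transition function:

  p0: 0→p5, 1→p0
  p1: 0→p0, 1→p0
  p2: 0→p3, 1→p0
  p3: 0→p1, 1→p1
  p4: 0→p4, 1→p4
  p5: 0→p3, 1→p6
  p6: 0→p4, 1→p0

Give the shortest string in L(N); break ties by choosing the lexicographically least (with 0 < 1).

000

A breadth-first search from p0 reaches an accepting state first via the path p0 → p5 → p3 → p1 on input 000.
No string of length < 3 is accepted (BFS exhausts all shorter strings without reaching an accepting state), and 000 is the lexicographically least accepting string of length 3.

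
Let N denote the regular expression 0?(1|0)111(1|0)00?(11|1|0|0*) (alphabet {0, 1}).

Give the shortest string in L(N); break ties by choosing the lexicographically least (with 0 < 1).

011100

By inspection of the expression, no string of length less than 6 matches, and 011100 is the lexicographically first match of length 6.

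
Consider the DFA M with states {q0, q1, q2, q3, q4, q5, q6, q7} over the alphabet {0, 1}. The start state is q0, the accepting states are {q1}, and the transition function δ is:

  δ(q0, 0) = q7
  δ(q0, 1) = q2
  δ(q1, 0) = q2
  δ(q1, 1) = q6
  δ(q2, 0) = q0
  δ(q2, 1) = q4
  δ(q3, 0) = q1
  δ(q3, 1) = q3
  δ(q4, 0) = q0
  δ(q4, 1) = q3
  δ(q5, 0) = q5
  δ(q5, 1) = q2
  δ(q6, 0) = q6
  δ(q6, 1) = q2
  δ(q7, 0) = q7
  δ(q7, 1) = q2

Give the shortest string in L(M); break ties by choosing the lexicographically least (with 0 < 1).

A breadth-first search from q0 reaches an accepting state first via the path q0 → q2 → q4 → q3 → q1 on input 1110.
No string of length < 4 is accepted (BFS exhausts all shorter strings without reaching an accepting state), and 1110 is the lexicographically least accepting string of length 4.

1110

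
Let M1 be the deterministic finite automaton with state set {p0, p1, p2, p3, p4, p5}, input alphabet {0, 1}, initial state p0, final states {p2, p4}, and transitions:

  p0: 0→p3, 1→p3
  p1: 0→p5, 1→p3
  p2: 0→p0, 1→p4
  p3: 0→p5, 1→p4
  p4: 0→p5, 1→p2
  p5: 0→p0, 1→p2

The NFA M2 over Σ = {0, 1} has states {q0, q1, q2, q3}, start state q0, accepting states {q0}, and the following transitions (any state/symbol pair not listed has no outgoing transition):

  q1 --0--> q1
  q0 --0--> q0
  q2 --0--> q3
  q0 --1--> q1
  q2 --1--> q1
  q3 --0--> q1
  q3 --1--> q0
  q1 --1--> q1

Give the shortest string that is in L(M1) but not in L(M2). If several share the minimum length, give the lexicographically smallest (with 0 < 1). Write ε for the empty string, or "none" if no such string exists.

01

The string 01 is accepted by M1 but not by M2.
No shorter string lies in the difference, and 01 is the lexicographically first length-2 string in L(M1) \ L(M2).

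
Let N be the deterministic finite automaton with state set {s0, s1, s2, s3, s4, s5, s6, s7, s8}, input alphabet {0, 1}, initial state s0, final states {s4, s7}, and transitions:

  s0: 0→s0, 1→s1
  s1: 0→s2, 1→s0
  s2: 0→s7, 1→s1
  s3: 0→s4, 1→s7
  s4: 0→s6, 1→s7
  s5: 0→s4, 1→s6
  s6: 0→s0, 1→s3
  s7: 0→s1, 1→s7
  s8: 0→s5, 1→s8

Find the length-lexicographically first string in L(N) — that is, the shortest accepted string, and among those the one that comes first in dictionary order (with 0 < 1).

100

A breadth-first search from s0 reaches an accepting state first via the path s0 → s1 → s2 → s7 on input 100.
No string of length < 3 is accepted (BFS exhausts all shorter strings without reaching an accepting state), and 100 is the lexicographically least accepting string of length 3.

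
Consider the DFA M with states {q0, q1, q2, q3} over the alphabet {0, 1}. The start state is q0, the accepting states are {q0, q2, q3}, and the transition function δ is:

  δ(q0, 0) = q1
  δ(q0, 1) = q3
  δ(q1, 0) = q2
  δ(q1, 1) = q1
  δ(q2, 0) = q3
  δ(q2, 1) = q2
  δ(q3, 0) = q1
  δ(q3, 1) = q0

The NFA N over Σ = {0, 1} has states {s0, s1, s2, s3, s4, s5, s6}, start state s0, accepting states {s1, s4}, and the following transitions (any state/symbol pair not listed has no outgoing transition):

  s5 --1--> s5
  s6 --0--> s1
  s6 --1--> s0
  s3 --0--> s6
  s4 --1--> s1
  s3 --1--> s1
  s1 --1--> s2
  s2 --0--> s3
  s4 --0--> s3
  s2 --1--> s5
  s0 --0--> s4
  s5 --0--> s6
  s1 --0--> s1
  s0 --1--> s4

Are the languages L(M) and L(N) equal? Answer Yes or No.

No

The empty string ε is accepted by M but rejected by N.
So L(M) ≠ L(N).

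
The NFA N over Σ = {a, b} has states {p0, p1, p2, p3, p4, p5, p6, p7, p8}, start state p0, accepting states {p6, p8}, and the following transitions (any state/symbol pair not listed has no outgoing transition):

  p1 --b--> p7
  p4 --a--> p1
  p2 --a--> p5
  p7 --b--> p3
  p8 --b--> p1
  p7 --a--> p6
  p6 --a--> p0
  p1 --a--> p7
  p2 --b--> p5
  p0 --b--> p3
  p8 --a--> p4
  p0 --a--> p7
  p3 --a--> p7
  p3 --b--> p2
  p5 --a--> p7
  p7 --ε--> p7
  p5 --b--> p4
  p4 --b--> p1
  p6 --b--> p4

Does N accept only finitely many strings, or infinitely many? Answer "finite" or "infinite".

infinite

State p3 is reachable from the start and can reach an accepting state, and it lies on the cycle p3 → p2 → p5 → p4 → p1 → p7 → p3.
Traversing that cycle any number of times yields accepted strings of unbounded length, so the language is infinite.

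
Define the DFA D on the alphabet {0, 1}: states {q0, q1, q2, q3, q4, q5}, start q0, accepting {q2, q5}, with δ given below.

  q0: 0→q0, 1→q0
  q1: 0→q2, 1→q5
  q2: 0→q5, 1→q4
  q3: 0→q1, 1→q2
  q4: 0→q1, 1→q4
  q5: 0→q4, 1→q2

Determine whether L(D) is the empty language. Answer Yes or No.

The states reachable from the start state are {q0}.
None of the accepting states {q2, q5} is reachable, so no string is accepted and L(D) = ∅.

Yes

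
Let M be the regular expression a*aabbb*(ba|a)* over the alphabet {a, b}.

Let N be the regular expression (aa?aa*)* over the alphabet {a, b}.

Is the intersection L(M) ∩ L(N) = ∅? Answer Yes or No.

Yes

Converting the expression M to a DFA (subset construction, then merging equivalent states) gives the minimal DFA with states {m0, m1, m2, m3, m4, m5, m6, m7}, start state m0, accepting states {m5, m6} and transitions m0: a→m1, b→m2; m1: a→m3, b→m2; m2: a→m2, b→m2; m3: a→m3, b→m4; m4: a→m2, b→m5; m5: a→m6, b→m5; m6: a→m6, b→m7; m7: a→m6, b→m2.
Converting the expression N to a DFA (subset construction, then merging equivalent states) gives the minimal DFA with states {n0, n1, n2, n3}, start state n0, accepting states {n0, n3} and transitions n0: a→n1, b→n2; n1: a→n3, b→n2; n2: a→n2, b→n2; n3: a→n3, b→n2.
Exploring the product automaton M × N from the start pair (m0, n0), following both machines on each input symbol, reaches 8 state pairs: (m0, n0), (m1, n1), (m2, n2), (m3, n3), (m4, n2), (m5, n2), (m6, n2), (m7, n2).
M accepts in {m5, m6} and N accepts in {n0, n3}; no reachable pair has both components accepting, so no string drives both machines to acceptance simultaneously and L(M) ∩ L(N) = ∅.
So no string is accepted by both, and the intersection is empty.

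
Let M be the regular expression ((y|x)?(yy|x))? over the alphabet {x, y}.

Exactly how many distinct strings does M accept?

7

The expression has no Kleene star, so L(M) is finite. Expanding the alternatives gives {ε, x, xx, yx, yy, xyy, yyy}.
That is 1 of length 0, 1 of length 1, 3 of length 2, 2 of length 3: 7 strings in all.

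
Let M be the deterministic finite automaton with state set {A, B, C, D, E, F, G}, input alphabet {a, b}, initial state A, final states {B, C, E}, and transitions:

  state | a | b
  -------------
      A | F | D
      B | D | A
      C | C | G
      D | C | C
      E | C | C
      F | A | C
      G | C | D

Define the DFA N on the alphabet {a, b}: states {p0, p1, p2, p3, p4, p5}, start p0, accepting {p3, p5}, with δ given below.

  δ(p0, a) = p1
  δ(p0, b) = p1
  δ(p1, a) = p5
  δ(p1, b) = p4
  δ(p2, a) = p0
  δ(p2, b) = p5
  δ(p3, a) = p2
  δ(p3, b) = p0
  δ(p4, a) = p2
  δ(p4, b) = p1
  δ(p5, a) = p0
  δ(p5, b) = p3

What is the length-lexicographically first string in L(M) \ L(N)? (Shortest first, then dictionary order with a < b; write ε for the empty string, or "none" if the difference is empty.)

ab

The string ab is accepted by M but not by N.
No shorter string lies in the difference, and ab is the lexicographically first length-2 string in L(M) \ L(N).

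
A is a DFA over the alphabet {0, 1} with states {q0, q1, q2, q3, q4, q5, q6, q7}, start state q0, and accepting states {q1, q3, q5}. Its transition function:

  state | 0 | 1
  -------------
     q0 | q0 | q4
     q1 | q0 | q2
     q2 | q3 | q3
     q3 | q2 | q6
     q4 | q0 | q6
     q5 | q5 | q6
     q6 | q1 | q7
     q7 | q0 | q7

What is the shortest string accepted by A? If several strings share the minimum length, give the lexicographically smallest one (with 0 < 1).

110

A breadth-first search from q0 reaches an accepting state first via the path q0 → q4 → q6 → q1 on input 110.
No string of length < 3 is accepted (BFS exhausts all shorter strings without reaching an accepting state), and 110 is the lexicographically least accepting string of length 3.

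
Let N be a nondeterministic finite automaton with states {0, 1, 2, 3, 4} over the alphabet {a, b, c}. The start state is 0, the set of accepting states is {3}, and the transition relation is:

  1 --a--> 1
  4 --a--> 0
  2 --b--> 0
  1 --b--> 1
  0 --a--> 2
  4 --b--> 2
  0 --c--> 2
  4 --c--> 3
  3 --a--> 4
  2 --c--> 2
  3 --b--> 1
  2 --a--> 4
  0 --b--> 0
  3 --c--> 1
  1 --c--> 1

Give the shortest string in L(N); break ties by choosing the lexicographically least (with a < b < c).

A breadth-first search from 0 reaches an accepting state first via the path 0 → 2 → 4 → 3 on input aac.
No string of length < 3 is accepted (BFS exhausts all shorter strings without reaching an accepting state), and aac is the lexicographically least accepting string of length 3.

aac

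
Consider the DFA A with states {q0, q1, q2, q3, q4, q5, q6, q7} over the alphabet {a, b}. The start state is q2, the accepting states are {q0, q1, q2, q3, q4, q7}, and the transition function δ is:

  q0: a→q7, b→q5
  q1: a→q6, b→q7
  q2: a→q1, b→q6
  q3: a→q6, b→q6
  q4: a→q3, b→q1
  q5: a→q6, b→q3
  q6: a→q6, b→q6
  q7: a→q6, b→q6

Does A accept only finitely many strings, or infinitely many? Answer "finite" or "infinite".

The useful states (reachable from q2 and able to reach an accepting state) are {q1, q2, q7}.
Restricted to these states the transition graph has no cycle, so every accepting path has bounded length and L is finite.

finite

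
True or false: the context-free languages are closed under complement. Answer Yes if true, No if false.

No

CFLs are closed under union, so if they were also closed under complement they would be closed under intersection by De Morgan (L₁ ∩ L₂ is the complement of the union of the complements). But {aⁿbⁿcᵐ} ∩ {aᵐbⁿcⁿ} = {aⁿbⁿcⁿ} is not context-free although both operands are.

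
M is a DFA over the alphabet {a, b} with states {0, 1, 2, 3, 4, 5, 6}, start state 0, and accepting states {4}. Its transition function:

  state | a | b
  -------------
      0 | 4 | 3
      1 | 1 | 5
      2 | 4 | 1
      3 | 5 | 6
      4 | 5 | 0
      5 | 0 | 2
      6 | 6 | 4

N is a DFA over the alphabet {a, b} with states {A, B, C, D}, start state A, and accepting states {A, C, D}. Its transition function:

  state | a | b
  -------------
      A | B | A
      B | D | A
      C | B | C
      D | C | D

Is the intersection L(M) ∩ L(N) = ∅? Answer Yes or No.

The string bbb is accepted by both M and N.
Hence L(M) ∩ L(N) ≠ ∅.

No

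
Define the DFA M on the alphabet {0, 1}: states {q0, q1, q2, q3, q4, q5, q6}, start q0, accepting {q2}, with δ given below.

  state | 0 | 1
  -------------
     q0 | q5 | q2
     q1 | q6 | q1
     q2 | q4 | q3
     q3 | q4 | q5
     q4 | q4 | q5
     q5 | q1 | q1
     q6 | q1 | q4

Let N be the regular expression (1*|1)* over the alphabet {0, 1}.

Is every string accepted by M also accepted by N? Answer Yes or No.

Yes

Converting the expression N to a DFA (subset construction, then merging equivalent states) gives the minimal DFA with states {n0, n1}, start state n0, accepting states {n0} and transitions n0: 0→n1, 1→n0; n1: 0→n1, 1→n1.
Exploring the product automaton M × N from the start pair (q0, n0), following both machines on each input symbol, reaches 9 state pairs: (q0, n0), (q5, n1), (q2, n0), (q1, n1), (q4, n1), (q3, n0), (q6, n1), (q5, n0), (q1, n0).
M accepts in {q2} and N accepts in {n0}. The reachable pairs whose M-component is accepting are (q2, n0); in each of them the N-component is accepting too, so the product for L(M) \ L(N) (M-component accepting, N-component rejecting) has no reachable accepting pair and the difference is empty.
Hence every string in L(M) is also in L(N).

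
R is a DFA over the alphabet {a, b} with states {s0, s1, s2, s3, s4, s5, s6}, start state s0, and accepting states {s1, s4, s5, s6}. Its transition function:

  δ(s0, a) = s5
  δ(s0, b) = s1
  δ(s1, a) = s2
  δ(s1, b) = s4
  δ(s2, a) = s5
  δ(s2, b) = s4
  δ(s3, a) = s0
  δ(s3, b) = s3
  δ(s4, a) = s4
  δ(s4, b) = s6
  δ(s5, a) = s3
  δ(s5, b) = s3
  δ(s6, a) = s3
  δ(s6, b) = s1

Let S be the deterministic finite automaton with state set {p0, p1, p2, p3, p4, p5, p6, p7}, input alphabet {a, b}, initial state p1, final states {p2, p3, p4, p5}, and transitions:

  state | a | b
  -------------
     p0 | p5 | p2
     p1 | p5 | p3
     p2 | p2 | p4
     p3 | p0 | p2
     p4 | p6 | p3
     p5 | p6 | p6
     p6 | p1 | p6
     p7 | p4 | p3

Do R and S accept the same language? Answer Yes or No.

Yes

Exploring the product automaton R × S from the start pair (s0, p1), following both machines on each input symbol, reaches 7 state pairs: (s0, p1), (s5, p5), (s1, p3), (s3, p6), (s2, p0), (s4, p2), (s6, p4).
R accepts in {s1, s4, s5, s6} and S accepts in {p2, p3, p4, p5}. In every reachable pair the two components are either both accepting — (s5, p5), (s1, p3), (s4, p2), (s6, p4) — or both non-accepting, so no string is accepted by exactly one of the machines: L(R) \ L(S) and L(S) \ L(R) are both empty.
Hence every string is accepted by R iff it is accepted by S, and the two languages coincide.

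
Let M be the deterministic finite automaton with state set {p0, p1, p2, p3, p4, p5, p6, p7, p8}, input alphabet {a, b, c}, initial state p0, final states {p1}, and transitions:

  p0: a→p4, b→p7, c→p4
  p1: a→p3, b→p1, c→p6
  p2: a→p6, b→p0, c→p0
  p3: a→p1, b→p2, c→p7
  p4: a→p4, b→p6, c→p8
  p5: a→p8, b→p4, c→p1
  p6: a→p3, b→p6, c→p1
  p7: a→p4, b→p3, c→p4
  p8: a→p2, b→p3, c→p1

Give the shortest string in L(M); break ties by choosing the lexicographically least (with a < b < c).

abc

A breadth-first search from p0 reaches an accepting state first via the path p0 → p4 → p6 → p1 on input abc.
No string of length < 3 is accepted (BFS exhausts all shorter strings without reaching an accepting state), and abc is the lexicographically least accepting string of length 3.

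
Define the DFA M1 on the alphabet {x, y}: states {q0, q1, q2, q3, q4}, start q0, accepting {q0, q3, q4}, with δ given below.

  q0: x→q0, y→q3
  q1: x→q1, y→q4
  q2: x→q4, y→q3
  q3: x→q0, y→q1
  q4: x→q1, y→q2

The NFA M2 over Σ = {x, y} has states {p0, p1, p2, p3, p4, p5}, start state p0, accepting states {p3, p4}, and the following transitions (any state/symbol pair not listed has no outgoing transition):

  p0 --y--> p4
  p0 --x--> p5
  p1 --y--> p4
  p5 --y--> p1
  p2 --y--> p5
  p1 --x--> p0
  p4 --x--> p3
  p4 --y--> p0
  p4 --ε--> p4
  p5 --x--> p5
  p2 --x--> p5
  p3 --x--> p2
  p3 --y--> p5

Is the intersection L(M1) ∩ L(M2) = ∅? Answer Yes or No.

The string y is accepted by both M1 and M2.
Hence L(M1) ∩ L(M2) ≠ ∅.

No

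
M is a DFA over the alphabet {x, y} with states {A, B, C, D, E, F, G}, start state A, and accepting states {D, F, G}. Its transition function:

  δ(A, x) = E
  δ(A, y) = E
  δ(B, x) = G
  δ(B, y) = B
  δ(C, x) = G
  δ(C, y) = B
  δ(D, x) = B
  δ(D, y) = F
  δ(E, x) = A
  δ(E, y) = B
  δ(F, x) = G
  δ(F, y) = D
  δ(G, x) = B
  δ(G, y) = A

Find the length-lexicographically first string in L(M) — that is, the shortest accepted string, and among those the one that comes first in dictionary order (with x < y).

A breadth-first search from A reaches an accepting state first via the path A → E → B → G on input xyx.
No string of length < 3 is accepted (BFS exhausts all shorter strings without reaching an accepting state), and xyx is the lexicographically least accepting string of length 3.

xyx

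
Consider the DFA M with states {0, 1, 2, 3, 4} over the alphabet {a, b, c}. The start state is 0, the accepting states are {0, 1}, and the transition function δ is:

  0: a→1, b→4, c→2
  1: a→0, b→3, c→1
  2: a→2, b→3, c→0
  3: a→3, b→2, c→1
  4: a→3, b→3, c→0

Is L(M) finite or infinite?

infinite

State 0 is reachable from the start and can reach an accepting state, and it lies on the cycle 0 → 1 → 0.
Traversing that cycle any number of times yields accepted strings of unbounded length, so the language is infinite.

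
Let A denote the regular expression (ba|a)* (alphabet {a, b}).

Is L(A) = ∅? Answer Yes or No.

No

The empty string ε matches the expression, so it belongs to L(A).
Since L(A) contains at least one string, it is not empty.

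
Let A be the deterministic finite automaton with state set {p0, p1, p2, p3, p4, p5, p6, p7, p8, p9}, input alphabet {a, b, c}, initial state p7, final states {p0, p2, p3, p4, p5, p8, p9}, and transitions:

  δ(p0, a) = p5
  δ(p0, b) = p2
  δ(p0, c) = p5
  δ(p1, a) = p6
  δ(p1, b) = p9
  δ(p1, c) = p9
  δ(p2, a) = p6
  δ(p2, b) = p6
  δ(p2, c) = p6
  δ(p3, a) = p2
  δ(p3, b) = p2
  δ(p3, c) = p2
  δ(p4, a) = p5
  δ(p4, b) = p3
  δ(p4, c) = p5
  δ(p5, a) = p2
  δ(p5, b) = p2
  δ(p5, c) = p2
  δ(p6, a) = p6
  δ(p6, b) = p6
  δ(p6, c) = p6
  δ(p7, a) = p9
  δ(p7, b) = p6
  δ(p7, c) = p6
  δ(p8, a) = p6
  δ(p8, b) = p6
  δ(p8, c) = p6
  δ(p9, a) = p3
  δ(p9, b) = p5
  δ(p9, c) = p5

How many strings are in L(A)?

The useful subgraph on states {p2, p3, p5, p7, p9} is acyclic, so L(A) is finite; the longest accepting path visits 4 useful states, giving maximum string length 3.
Counting accepting paths from p7 by length: 1 of length 1, 3 of length 2, 9 of length 3. Total 13.

13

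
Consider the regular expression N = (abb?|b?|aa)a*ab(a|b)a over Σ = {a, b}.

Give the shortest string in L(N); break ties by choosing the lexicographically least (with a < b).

abaa

By inspection of the expression, no string of length less than 4 matches, and abaa is the lexicographically first match of length 4.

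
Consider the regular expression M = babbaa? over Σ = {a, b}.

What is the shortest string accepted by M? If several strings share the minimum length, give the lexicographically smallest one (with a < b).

babba

By inspection of the expression, no string of length less than 5 matches, and babba is the lexicographically first match of length 5.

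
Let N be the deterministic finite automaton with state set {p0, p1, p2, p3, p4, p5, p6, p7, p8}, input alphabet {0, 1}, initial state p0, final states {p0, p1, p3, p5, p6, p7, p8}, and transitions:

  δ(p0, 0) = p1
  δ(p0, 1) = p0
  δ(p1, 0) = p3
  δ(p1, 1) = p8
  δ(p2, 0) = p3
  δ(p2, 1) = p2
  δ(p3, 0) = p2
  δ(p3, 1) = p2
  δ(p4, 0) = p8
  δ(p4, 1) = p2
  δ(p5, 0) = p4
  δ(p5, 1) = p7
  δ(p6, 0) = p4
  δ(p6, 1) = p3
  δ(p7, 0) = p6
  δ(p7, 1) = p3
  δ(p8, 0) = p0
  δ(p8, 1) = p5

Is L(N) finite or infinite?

infinite

State p0 is reachable from the start and can reach an accepting state, and it lies on the cycle p0 → p0.
Traversing that cycle any number of times yields accepted strings of unbounded length, so the language is infinite.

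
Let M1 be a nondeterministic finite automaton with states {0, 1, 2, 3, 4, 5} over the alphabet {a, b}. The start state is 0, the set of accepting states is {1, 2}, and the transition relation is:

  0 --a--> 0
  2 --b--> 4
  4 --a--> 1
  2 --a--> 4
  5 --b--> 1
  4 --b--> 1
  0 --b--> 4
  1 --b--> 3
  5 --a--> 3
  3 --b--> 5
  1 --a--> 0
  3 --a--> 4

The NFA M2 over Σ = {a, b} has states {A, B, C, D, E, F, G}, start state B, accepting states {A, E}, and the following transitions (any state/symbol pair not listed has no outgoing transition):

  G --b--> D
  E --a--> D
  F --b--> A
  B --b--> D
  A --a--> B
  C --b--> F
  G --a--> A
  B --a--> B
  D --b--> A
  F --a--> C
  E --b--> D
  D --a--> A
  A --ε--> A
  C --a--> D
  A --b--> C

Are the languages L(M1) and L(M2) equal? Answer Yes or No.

Exploring the product automaton M1 × M2 from the start pair (0, B), following both machines on each input symbol, reaches 5 state pairs: (0, B), (4, D), (1, A), (3, C), (5, F).
M1 accepts in {1, 2} and M2 accepts in {A, E}. In every reachable pair the two components are either both accepting — (1, A) — or both non-accepting, so no string is accepted by exactly one of the machines: L(M1) \ L(M2) and L(M2) \ L(M1) are both empty.
Hence every string is accepted by M1 iff it is accepted by M2, and the two languages coincide.

Yes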